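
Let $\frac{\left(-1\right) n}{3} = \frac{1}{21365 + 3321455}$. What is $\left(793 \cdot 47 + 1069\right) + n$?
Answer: $\frac{128163718797}{3342820} \approx 38340.0$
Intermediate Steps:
$n = - \frac{3}{3342820}$ ($n = - \frac{3}{21365 + 3321455} = - \frac{3}{3342820} \approx -8.9745 \cdot 10^{-7}$)
$\left(793 \cdot 47 + 1069\right) + n = \left(793 \cdot 47 + 1069\right) - \frac{3}{3342820} = \left(37271 + 1069\right) - \frac{3}{3342820} = 38340 - \frac{3}{3342820} = \frac{128163718797}{3342820}$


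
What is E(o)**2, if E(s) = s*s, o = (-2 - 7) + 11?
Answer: 16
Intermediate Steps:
o = 2 (o = -9 + 11 = 2)
E(s) = s**2
E(o)**2 = (2**2)**2 = 4**2 = 16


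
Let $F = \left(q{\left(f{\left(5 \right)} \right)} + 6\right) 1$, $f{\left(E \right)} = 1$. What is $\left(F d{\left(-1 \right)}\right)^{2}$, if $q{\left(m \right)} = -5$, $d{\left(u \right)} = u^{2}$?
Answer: $1$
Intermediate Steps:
$F = 1$ ($F = \left(-5 + 6\right) 1 = 1 \cdot 1 = 1$)
$\left(F d{\left(-1 \right)}\right)^{2} = \left(1 \left(-1\right)^{2}\right)^{2} = \left(1 \cdot 1\right)^{2} = 1^{2} = 1$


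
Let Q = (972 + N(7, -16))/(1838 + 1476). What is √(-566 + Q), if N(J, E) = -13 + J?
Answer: I*√1553237003/1657 ≈ 23.785*I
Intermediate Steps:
Q = 483/1657 (Q = (972 + (-13 + 7))/(1838 + 1476) = (972 - 6)/3314 = 966*(1/3314) = 483/1657 ≈ 0.29149)
√(-566 + Q) = √(-566 + 483/1657) = √(-937379/1657) = I*√1553237003/1657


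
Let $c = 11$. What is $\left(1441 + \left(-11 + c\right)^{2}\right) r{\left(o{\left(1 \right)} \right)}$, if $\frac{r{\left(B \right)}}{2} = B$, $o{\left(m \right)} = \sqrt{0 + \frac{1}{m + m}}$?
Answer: $1441 \sqrt{2} \approx 2037.9$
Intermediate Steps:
$o{\left(m \right)} = \frac{\sqrt{2} \sqrt{\frac{1}{m}}}{2}$ ($o{\left(m \right)} = \sqrt{0 + \frac{1}{2 m}} = \sqrt{\frac{1}{2 m}} = \frac{\sqrt{2} \sqrt{\frac{1}{m}}}{2}$)
$r{\left(B \right)} = 2 B$
$\left(1441 + \left(-11 + c\right)^{2}\right) r{\left(o{\left(1 \right)} \right)} = \left(1441 + \left(-11 + 11\right)^{2}\right) 2 \frac{\sqrt{2} \sqrt{1^{-1}}}{2} = \left(1441 + 0^{2}\right) 2 \frac{\sqrt{2} \sqrt{1}}{2} = \left(1441 + 0\right) 2 \cdot \frac{1}{2} \sqrt{2} \cdot 1 = 1441 \cdot 2 \frac{\sqrt{2}}{2} = 1441 \sqrt{2}$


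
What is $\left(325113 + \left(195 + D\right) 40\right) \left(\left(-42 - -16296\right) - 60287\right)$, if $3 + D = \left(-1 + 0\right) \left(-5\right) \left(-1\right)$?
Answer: $-14645067569$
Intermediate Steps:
$D = -8$ ($D = -3 + \left(-1 + 0\right) \left(-5\right) \left(-1\right) = -3 + \left(-1\right) \left(-5\right) \left(-1\right) = -3 + 5 \left(-1\right) = -3 - 5 = -8$)
$\left(325113 + \left(195 + D\right) 40\right) \left(\left(-42 - -16296\right) - 60287\right) = \left(325113 + \left(195 - 8\right) 40\right) \left(\left(-42 - -16296\right) - 60287\right) = \left(325113 + 187 \cdot 40\right) \left(\left(-42 + 16296\right) - 60287\right) = \left(325113 + 7480\right) \left(16254 - 60287\right) = 332593 \left(-44033\right) = -14645067569$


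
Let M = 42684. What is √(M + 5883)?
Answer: √48567 ≈ 220.38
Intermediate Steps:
√(M + 5883) = √(42684 + 5883) = √48567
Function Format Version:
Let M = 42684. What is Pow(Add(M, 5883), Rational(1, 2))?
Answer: Pow(48567, Rational(1, 2)) ≈ 220.38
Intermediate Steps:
Pow(Add(M, 5883), Rational(1, 2)) = Pow(Add(42684, 5883), Rational(1, 2)) = Pow(48567, Rational(1, 2))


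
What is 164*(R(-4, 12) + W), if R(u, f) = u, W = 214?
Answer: 34440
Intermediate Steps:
164*(R(-4, 12) + W) = 164*(-4 + 214) = 164*210 = 34440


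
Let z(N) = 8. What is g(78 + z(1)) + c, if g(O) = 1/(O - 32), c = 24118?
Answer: 1302373/54 ≈ 24118.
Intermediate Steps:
g(O) = 1/(-32 + O)
g(78 + z(1)) + c = 1/(-32 + (78 + 8)) + 24118 = 1/(-32 + 86) + 24118 = 1/54 + 24118 = 1302373/54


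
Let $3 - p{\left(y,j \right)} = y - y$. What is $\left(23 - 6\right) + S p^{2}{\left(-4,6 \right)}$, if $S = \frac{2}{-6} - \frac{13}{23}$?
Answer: $\frac{205}{23} \approx 8.913$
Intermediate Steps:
$p{\left(y,j \right)} = 3$ ($p{\left(y,j \right)} = 3 - \left(y - y\right) = 3 - 0 = 3 + 0 = 3$)
$S = - \frac{62}{69}$ ($S = 2 \left(- \frac{1}{6}\right) - \frac{13}{23} = - \frac{1}{3} - \frac{13}{23} = - \frac{62}{69} \approx -0.89855$)
$\left(23 - 6\right) + S p^{2}{\left(-4,6 \right)} = \left(23 - 6\right) - \frac{62 \cdot 3^{2}}{69} = \left(23 - 6\right) - \frac{186}{23} = 17 - \frac{186}{23} = \frac{205}{23}$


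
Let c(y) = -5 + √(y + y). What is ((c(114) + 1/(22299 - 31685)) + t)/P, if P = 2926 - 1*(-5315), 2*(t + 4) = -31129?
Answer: -1782596/943293 + 2*√57/8241 ≈ -1.8879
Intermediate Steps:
t = -31137/2 (t = -4 + (½)*(-31129) = -4 - 31129/2 = -31137/2 ≈ -15569.)
P = 8241 (P = 2926 + 5315 = 8241)
c(y) = -5 + √2*√y (c(y) = -5 + √(2*y) = -5 + √2*√y)
((c(114) + 1/(22299 - 31685)) + t)/P = (((-5 + √2*√114) + 1/(22299 - 31685)) - 31137/2)/8241 = (((-5 + 2*√57) + 1/(-9386)) - 31137/2)*(1/8241) = (((-5 + 2*√57) - 1/9386) - 31137/2)*(1/8241) = ((-46931/9386 + 2*√57) - 31137/2)*(1/8241) = (-73086436/4693 + 2*√57)*(1/8241) = -1782596/943293 + 2*√57/8241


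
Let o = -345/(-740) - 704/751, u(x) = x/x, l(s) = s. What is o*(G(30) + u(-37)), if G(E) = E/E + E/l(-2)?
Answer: 680849/111148 ≈ 6.1256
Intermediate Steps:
u(x) = 1
G(E) = 1 - E/2 (G(E) = E/E + E/(-2) = 1 + E*(-½) = 1 - E/2)
o = -52373/111148 (o = -345*(-1/740) - 704*1/751 = 69/148 - 704/751 = -52373/111148 ≈ -0.47120)
o*(G(30) + u(-37)) = -52373*((1 - ½*30) + 1)/111148 = -52373*((1 - 15) + 1)/111148 = -52373*(-14 + 1)/111148 = -52373/111148*(-13) = 680849/111148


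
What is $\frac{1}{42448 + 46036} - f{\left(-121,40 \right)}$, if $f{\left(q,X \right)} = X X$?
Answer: $- \frac{141574399}{88484} \approx -1600.0$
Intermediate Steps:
$f{\left(q,X \right)} = X^{2}$
$\frac{1}{42448 + 46036} - f{\left(-121,40 \right)} = \frac{1}{42448 + 46036} - 40^{2} = \frac{1}{88484} - 1600 = - \frac{141574399}{88484}$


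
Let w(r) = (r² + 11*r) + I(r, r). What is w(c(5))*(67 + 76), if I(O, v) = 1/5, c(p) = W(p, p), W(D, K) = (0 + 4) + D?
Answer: 128843/5 ≈ 25769.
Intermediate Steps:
W(D, K) = 4 + D
c(p) = 4 + p
I(O, v) = ⅕
w(r) = ⅕ + r² + 11*r (w(r) = (r² + 11*r) + ⅕ = ⅕ + r² + 11*r)
w(c(5))*(67 + 76) = (⅕ + (4 + 5)² + 11*(4 + 5))*(67 + 76) = (⅕ + 9² + 11*9)*143 = (⅕ + 81 + 99)*143 = (901/5)*143 = 128843/5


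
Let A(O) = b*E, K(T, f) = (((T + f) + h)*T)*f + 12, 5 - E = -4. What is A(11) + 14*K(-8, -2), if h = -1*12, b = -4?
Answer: -4796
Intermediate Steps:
E = 9 (E = 5 - 1*(-4) = 5 + 4 = 9)
h = -12
K(T, f) = 12 + T*f*(-12 + T + f) (K(T, f) = (((T + f) - 12)*T)*f + 12 = ((-12 + T + f)*T)*f + 12 = (T*(-12 + T + f))*f + 12 = T*f*(-12 + T + f) + 12 = 12 + T*f*(-12 + T + f))
A(O) = -36 (A(O) = -4*9 = -36)
A(11) + 14*K(-8, -2) = -36 + 14*(12 - 8*(-2)**2 - 2*(-8)**2 - 12*(-8)*(-2)) = -36 + 14*(12 - 8*4 - 2*64 - 192) = -36 + 14*(12 - 32 - 128 - 192) = -36 + 14*(-340) = -36 - 4760 = -4796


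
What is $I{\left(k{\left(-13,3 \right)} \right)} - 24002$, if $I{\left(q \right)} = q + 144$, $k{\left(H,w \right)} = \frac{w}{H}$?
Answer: $- \frac{310157}{13} \approx -23858.0$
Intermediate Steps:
$I{\left(q \right)} = 144 + q$
$I{\left(k{\left(-13,3 \right)} \right)} - 24002 = \left(144 + \frac{3}{-13}\right) - 24002 = \left(144 + 3 \left(- \frac{1}{13}\right)\right) - 24002 = \left(144 - \frac{3}{13}\right) - 24002 = \frac{1869}{13} - 24002 = - \frac{310157}{13}$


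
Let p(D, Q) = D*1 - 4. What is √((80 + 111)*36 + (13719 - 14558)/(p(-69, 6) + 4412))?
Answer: 5*√5178010735/4339 ≈ 82.921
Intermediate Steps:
p(D, Q) = -4 + D (p(D, Q) = D - 4 = -4 + D)
√((80 + 111)*36 + (13719 - 14558)/(p(-69, 6) + 4412)) = √((80 + 111)*36 + (13719 - 14558)/((-4 - 69) + 4412)) = √(191*36 - 839/(-73 + 4412)) = √(6876 - 839/4339) = √(29834125/4339) = 5*√5178010735/4339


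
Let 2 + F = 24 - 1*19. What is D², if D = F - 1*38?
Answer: 1225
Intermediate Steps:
F = 3 (F = -2 + (24 - 1*19) = -2 + (24 - 19) = -2 + 5 = 3)
D = -35 (D = 3 - 1*38 = 3 - 38 = -35)
D² = (-35)² = 1225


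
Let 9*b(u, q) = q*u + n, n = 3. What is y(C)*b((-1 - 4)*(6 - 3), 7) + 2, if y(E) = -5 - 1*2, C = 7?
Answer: 244/3 ≈ 81.333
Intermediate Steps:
y(E) = -7 (y(E) = -5 - 2 = -7)
b(u, q) = ⅓ + q*u/9 (b(u, q) = (q*u + 3)/9 = (3 + q*u)/9 = ⅓ + q*u/9)
y(C)*b((-1 - 4)*(6 - 3), 7) + 2 = -7*(⅓ + (⅑)*7*((-1 - 4)*(6 - 3))) + 2 = -7*(⅓ + (⅑)*7*(-5*3)) + 2 = -7*(⅓ + (⅑)*7*(-15)) + 2 = -7*(⅓ - 35/3) + 2 = -7*(-34/3) + 2 = 238/3 + 2 = 244/3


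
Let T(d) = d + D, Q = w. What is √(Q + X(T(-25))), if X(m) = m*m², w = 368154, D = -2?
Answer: 3*√38719 ≈ 590.31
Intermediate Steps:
Q = 368154
T(d) = -2 + d (T(d) = d - 2 = -2 + d)
X(m) = m³
√(Q + X(T(-25))) = √(368154 + (-2 - 25)³) = √(368154 + (-27)³) = √(368154 - 19683) = √348471 = 3*√38719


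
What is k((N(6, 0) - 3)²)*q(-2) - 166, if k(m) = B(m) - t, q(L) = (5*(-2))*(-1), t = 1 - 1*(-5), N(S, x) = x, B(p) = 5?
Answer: -176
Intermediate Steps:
t = 6 (t = 1 + 5 = 6)
q(L) = 10 (q(L) = -10*(-1) = 10)
k(m) = -1 (k(m) = 5 - 1*6 = 5 - 6 = -1)
k((N(6, 0) - 3)²)*q(-2) - 166 = -1*10 - 166 = -10 - 166 = -176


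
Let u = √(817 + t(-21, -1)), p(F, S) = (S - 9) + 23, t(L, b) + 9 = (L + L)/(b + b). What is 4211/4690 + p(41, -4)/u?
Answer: 4211/4690 + 10*√829/829 ≈ 1.2452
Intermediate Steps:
t(L, b) = -9 + L/b (t(L, b) = -9 + (L + L)/(b + b) = -9 + (2*L)/((2*b)) = -9 + (2*L)*(1/(2*b)) = -9 + L/b)
p(F, S) = 14 + S (p(F, S) = (-9 + S) + 23 = 14 + S)
u = √829 (u = √(817 + (-9 - 21/(-1))) = √(817 + (-9 - 21*(-1))) = √(817 + (-9 + 21)) = √(817 + 12) = √829 ≈ 28.792)
4211/4690 + p(41, -4)/u = 4211/4690 + (14 - 4)/(√829) = 4211*(1/4690) + 10*(√829/829) = 4211/4690 + 10*√829/829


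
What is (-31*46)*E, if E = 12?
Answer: -17112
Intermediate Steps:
(-31*46)*E = -31*46*12 = -1426*12 = -17112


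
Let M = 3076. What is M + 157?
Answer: 3233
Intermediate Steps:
M + 157 = 3076 + 157 = 3233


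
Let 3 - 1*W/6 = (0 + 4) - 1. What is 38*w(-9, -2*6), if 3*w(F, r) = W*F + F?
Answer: -114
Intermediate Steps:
W = 0 (W = 18 - 6*((0 + 4) - 1) = 18 - 6*(4 - 1) = 18 - 6*3 = 18 - 18 = 0)
w(F, r) = F/3 (w(F, r) = (0*F + F)/3 = (0 + F)/3 = F/3)
38*w(-9, -2*6) = 38*((1/3)*(-9)) = 38*(-3) = -114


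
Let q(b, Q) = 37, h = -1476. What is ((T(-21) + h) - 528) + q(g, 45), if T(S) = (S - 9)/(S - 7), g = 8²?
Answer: -27523/14 ≈ -1965.9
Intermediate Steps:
g = 64
T(S) = (-9 + S)/(-7 + S)
((T(-21) + h) - 528) + q(g, 45) = (((-9 - 21)/(-7 - 21) - 1476) - 528) + 37 = ((-30/(-28) - 1476) - 528) + 37 = ((-1/28*(-30) - 1476) - 528) + 37 = ((15/14 - 1476) - 528) + 37 = (-20649/14 - 528) + 37 = -28041/14 + 37 = -27523/14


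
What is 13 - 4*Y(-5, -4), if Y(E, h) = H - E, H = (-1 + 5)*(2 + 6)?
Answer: -135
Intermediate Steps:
H = 32 (H = 4*8 = 32)
Y(E, h) = 32 - E
13 - 4*Y(-5, -4) = 13 - 4*(32 - 1*(-5)) = 13 - 4*(32 + 5) = 13 - 4*37 = 13 - 148 = -135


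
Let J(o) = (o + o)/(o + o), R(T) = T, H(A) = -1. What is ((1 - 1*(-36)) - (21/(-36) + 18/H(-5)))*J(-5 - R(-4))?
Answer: 667/12 ≈ 55.583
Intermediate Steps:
J(o) = 1 (J(o) = (2*o)/((2*o)) = (2*o)*(1/(2*o)) = 1)
((1 - 1*(-36)) - (21/(-36) + 18/H(-5)))*J(-5 - R(-4)) = ((1 - 1*(-36)) - (21/(-36) + 18/(-1)))*1 = ((1 + 36) - (21*(-1/36) + 18*(-1)))*1 = (37 - (-7/12 - 18))*1 = (37 - 1*(-223/12))*1 = (37 + 223/12)*1 = (667/12)*1 = 667/12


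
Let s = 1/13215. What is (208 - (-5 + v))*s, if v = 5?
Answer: 208/13215 ≈ 0.015740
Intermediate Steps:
s = 1/13215 ≈ 7.5672e-5
(208 - (-5 + v))*s = (208 - (-5 + 5))*(1/13215) = (208 - 0)*(1/13215) = (208 - 1*0)*(1/13215) = (208 + 0)*(1/13215) = 208*(1/13215) = 208/13215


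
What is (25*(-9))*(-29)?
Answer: 6525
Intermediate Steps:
(25*(-9))*(-29) = -225*(-29) = 6525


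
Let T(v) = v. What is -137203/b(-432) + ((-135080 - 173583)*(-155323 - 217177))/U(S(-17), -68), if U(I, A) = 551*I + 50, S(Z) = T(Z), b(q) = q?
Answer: -49668771639649/4024944 ≈ -1.2340e+7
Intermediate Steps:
S(Z) = Z
U(I, A) = 50 + 551*I
-137203/b(-432) + ((-135080 - 173583)*(-155323 - 217177))/U(S(-17), -68) = -137203/(-432) + ((-135080 - 173583)*(-155323 - 217177))/(50 + 551*(-17)) = -137203*(-1/432) + (-308663*(-372500))/(50 - 9367) = 137203/432 + 114976967500/(-9317) = 137203/432 + 114976967500*(-1/9317) = 137203/432 - 114976967500/9317 = -49668771639649/4024944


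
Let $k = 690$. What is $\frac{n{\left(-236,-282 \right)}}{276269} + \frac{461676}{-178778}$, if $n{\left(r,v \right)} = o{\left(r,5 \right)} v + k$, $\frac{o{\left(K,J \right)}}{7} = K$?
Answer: $- \frac{22068587916}{24695409641} \approx -0.89363$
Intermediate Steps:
$o{\left(K,J \right)} = 7 K$
$n{\left(r,v \right)} = 690 + 7 r v$ ($n{\left(r,v \right)} = 7 r v + 690 = 690 + 7 r v$)
$\frac{n{\left(-236,-282 \right)}}{276269} + \frac{461676}{-178778} = \frac{690 + 7 \left(-236\right) \left(-282\right)}{276269} + \frac{461676}{-178778} = \left(690 + 465864\right) \frac{1}{276269} + 461676 \left(- \frac{1}{178778}\right) = 466554 \cdot \frac{1}{276269} - \frac{230838}{89389} = \frac{466554}{276269} - \frac{230838}{89389} = - \frac{22068587916}{24695409641}$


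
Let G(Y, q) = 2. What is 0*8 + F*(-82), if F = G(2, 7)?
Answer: -164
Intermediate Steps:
F = 2
0*8 + F*(-82) = 0*8 + 2*(-82) = 0 - 164 = -164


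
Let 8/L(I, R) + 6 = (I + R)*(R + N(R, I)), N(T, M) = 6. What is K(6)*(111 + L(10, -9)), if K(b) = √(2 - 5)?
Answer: 991*I*√3/9 ≈ 190.72*I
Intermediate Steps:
K(b) = I*√3 (K(b) = √(-3) = I*√3)
L(I, R) = 8/(-6 + (6 + R)*(I + R)) (L(I, R) = 8/(-6 + (I + R)*(R + 6)) = 8/(-6 + (I + R)*(6 + R)) = 8/(-6 + (6 + R)*(I + R)))
K(6)*(111 + L(10, -9)) = (I*√3)*(111 + 8/(-6 + (-9)² + 6*10 + 6*(-9) + 10*(-9))) = (I*√3)*(111 + 8/(-6 + 81 + 60 - 54 - 90)) = (I*√3)*(111 + 8/(-9)) = (I*√3)*(111 + 8*(-⅑)) = (I*√3)*(111 - 8/9) = (I*√3)*(991/9) = 991*I*√3/9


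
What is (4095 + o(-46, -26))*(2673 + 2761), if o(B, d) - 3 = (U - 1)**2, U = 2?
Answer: 22273966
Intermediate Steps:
o(B, d) = 4 (o(B, d) = 3 + (2 - 1)**2 = 3 + 1**2 = 3 + 1 = 4)
(4095 + o(-46, -26))*(2673 + 2761) = (4095 + 4)*(2673 + 2761) = 4099*5434 = 22273966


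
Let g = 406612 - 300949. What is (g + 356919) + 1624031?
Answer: 2086613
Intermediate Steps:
g = 105663
(g + 356919) + 1624031 = (105663 + 356919) + 1624031 = 462582 + 1624031 = 2086613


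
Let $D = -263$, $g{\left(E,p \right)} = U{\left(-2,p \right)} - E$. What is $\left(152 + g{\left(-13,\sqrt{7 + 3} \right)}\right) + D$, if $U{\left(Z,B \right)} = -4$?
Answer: $-102$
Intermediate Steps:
$g{\left(E,p \right)} = -4 - E$
$\left(152 + g{\left(-13,\sqrt{7 + 3} \right)}\right) + D = \left(152 - -9\right) - 263 = \left(152 + \left(-4 + 13\right)\right) - 263 = \left(152 + 9\right) - 263 = 161 - 263 = -102$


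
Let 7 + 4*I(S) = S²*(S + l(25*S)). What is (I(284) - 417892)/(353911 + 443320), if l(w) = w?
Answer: 593892329/3188924 ≈ 186.24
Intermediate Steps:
I(S) = -7/4 + 13*S³/2 (I(S) = -7/4 + (S²*(S + 25*S))/4 = -7/4 + (S²*(26*S))/4 = -7/4 + (26*S³)/4 = -7/4 + 13*S³/2)
(I(284) - 417892)/(353911 + 443320) = ((-7/4 + (13/2)*284³) - 417892)/(353911 + 443320) = ((-7/4 + (13/2)*22906304) - 417892)/797231 = ((-7/4 + 148890976) - 417892)*(1/797231) = (595563897/4 - 417892)*(1/797231) = (593892329/4)*(1/797231) = 593892329/3188924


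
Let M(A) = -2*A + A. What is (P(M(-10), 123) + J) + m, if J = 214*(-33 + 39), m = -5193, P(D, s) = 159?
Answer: -3750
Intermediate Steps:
M(A) = -A
J = 1284 (J = 214*6 = 1284)
(P(M(-10), 123) + J) + m = (159 + 1284) - 5193 = 1443 - 5193 = -3750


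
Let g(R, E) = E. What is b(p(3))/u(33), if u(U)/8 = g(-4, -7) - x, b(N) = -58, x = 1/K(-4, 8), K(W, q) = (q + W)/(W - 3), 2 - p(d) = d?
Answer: 29/21 ≈ 1.3810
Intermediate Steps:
p(d) = 2 - d
K(W, q) = (W + q)/(-3 + W)
x = -7/4 (x = 1/((-4 + 8)/(-3 - 4)) = 1/(4/(-7)) = 1/(-⅐*4) = 1/(-4/7) = -7/4 ≈ -1.7500)
u(U) = -42 (u(U) = 8*(-7 - 1*(-7/4)) = 8*(-7 + 7/4) = 8*(-21/4) = -42)
b(p(3))/u(33) = -58/(-42) = -58*(-1/42) = 29/21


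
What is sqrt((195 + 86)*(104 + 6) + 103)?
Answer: sqrt(31013) ≈ 176.10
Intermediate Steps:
sqrt((195 + 86)*(104 + 6) + 103) = sqrt(281*110 + 103) = sqrt(30910 + 103) = sqrt(31013)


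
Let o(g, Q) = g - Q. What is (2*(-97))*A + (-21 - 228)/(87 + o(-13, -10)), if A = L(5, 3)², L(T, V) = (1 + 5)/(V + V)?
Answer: -5515/28 ≈ -196.96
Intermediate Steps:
L(T, V) = 3/V (L(T, V) = 6/((2*V)) = 6*(1/(2*V)) = 3/V)
A = 1 (A = (3/3)² = (3*(⅓))² = 1² = 1)
(2*(-97))*A + (-21 - 228)/(87 + o(-13, -10)) = (2*(-97))*1 + (-21 - 228)/(87 + (-13 - 1*(-10))) = -194*1 - 249/(87 + (-13 + 10)) = -194 - 249/(87 - 3) = -194 - 249/84 = -194 - 249*1/84 = -194 - 83/28 = -5515/28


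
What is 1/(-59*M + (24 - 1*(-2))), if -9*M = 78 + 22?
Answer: 9/6134 ≈ 0.0014672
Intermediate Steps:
M = -100/9 (M = -(78 + 22)/9 = -⅑*100 = -100/9 ≈ -11.111)
1/(-59*M + (24 - 1*(-2))) = 1/(-59*(-100/9) + (24 - 1*(-2))) = 1/(5900/9 + (24 + 2)) = 1/(5900/9 + 26) = 1/(6134/9) = 9/6134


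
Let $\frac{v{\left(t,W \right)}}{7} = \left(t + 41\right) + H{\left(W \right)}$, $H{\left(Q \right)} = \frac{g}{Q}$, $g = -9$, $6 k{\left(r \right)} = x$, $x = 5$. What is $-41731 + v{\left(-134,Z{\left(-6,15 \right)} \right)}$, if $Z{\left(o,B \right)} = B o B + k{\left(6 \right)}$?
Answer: $- \frac{343081912}{8095} \approx -42382.0$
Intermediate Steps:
$k{\left(r \right)} = \frac{5}{6}$ ($k{\left(r \right)} = \frac{1}{6} \cdot 5 = \frac{5}{6}$)
$H{\left(Q \right)} = - \frac{9}{Q}$
$Z{\left(o,B \right)} = \frac{5}{6} + o B^{2}$ ($Z{\left(o,B \right)} = B o B + \frac{5}{6} = o B^{2} + \frac{5}{6} = \frac{5}{6} + o B^{2}$)
$v{\left(t,W \right)} = 287 - \frac{63}{W} + 7 t$ ($v{\left(t,W \right)} = 7 \left(\left(t + 41\right) - \frac{9}{W}\right) = 7 \left(\left(41 + t\right) - \frac{9}{W}\right) = 7 \left(41 + t - \frac{9}{W}\right) = 287 - \frac{63}{W} + 7 t$)
$-41731 + v{\left(-134,Z{\left(-6,15 \right)} \right)} = -41731 + \left(287 - \frac{63}{\frac{5}{6} - 6 \cdot 15^{2}} + 7 \left(-134\right)\right) = -41731 - \left(651 + \frac{63}{\frac{5}{6} - 1350}\right) = -41731 - \left(651 - \frac{378}{8095}\right) = -41731 - \frac{5269467}{8095} = - \frac{343081912}{8095}$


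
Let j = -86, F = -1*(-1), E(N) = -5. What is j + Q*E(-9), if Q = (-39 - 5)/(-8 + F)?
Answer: -822/7 ≈ -117.43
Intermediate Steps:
F = 1
Q = 44/7 (Q = (-39 - 5)/(-8 + 1) = -44/(-7) = -44*(-1/7) = 44/7 ≈ 6.2857)
j + Q*E(-9) = -86 + (44/7)*(-5) = -86 - 220/7 = -822/7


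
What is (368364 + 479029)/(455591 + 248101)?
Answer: 847393/703692 ≈ 1.2042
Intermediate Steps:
(368364 + 479029)/(455591 + 248101) = 847393/703692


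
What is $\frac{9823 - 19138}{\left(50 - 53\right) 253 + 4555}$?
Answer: $- \frac{9315}{3796} \approx -2.4539$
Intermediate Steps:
$\frac{9823 - 19138}{\left(50 - 53\right) 253 + 4555} = - \frac{9315}{\left(-3\right) 253 + 4555} = - \frac{9315}{-759 + 4555} = - \frac{9315}{3796}$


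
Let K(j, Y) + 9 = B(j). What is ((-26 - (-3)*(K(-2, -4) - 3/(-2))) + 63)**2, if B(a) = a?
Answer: 289/4 ≈ 72.250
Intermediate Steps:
K(j, Y) = -9 + j
((-26 - (-3)*(K(-2, -4) - 3/(-2))) + 63)**2 = ((-26 - (-3)*((-9 - 2) - 3/(-2))) + 63)**2 = ((-26 - (-3)*(-11 - 3*(-1/2))) + 63)**2 = ((-26 - (-3)*(-11 + 3/2)) + 63)**2 = ((-26 - (-3)*(-19)/2) + 63)**2 = ((-26 - 1*57/2) + 63)**2 = ((-26 - 57/2) + 63)**2 = (-109/2 + 63)**2 = (17/2)**2 = 289/4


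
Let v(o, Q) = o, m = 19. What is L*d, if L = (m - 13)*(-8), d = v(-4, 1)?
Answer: 192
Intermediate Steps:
d = -4
L = -48 (L = (19 - 13)*(-8) = 6*(-8) = -48)
L*d = -48*(-4) = 192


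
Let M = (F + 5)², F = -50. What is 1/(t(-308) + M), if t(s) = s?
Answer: 1/1717 ≈ 0.00058241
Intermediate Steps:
M = 2025 (M = (-50 + 5)² = (-45)² = 2025)
1/(t(-308) + M) = 1/(-308 + 2025) = 1/1717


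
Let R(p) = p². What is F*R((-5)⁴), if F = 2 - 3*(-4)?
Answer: 5468750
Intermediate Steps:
F = 14 (F = 2 + 12 = 14)
F*R((-5)⁴) = 14*((-5)⁴)² = 14*625² = 14*390625 = 5468750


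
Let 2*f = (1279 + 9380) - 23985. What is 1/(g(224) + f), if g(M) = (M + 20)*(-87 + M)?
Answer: 1/26765 ≈ 3.7362e-5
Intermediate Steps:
g(M) = (-87 + M)*(20 + M) (g(M) = (20 + M)*(-87 + M) = (-87 + M)*(20 + M))
f = -6663 (f = ((1279 + 9380) - 23985)/2 = (10659 - 23985)/2 = (1/2)*(-13326) = -6663)
1/(g(224) + f) = 1/((-1740 + 224**2 - 67*224) - 6663) = 1/((-1740 + 50176 - 15008) - 6663) = 1/(33428 - 6663) = 1/26765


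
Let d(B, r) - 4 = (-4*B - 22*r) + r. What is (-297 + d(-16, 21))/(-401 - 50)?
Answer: 670/451 ≈ 1.4856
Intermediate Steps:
d(B, r) = 4 - 21*r - 4*B (d(B, r) = 4 + ((-4*B - 22*r) + r) = 4 + ((-22*r - 4*B) + r) = 4 + (-21*r - 4*B) = 4 - 21*r - 4*B)
(-297 + d(-16, 21))/(-401 - 50) = (-297 + (4 - 21*21 - 4*(-16)))/(-401 - 50) = (-297 + (4 - 441 + 64))/(-451) = (-297 - 373)*(-1/451) = -670*(-1/451) = 670/451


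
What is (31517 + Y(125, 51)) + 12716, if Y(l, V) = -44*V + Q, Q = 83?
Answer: 42072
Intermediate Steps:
Y(l, V) = 83 - 44*V (Y(l, V) = -44*V + 83 = 83 - 44*V)
(31517 + Y(125, 51)) + 12716 = (31517 + (83 - 44*51)) + 12716 = (31517 + (83 - 2244)) + 12716 = (31517 - 2161) + 12716 = 29356 + 12716 = 42072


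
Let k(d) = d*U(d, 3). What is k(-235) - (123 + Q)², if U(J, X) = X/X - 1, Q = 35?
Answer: -24964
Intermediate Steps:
U(J, X) = 0 (U(J, X) = 1 - 1 = 0)
k(d) = 0 (k(d) = d*0 = 0)
k(-235) - (123 + Q)² = 0 - (123 + 35)² = 0 - 1*158² = 0 - 1*24964 = 0 - 24964 = -24964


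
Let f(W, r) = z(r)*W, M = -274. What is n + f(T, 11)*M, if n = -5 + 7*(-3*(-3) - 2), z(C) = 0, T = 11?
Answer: 44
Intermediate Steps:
f(W, r) = 0 (f(W, r) = 0*W = 0)
n = 44 (n = -5 + 7*(9 - 2) = -5 + 7*7 = -5 + 49 = 44)
n + f(T, 11)*M = 44 + 0*(-274) = 44 + 0 = 44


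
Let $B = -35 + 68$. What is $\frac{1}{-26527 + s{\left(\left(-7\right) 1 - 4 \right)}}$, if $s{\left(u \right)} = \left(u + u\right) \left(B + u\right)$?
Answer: $- \frac{1}{27011} \approx -3.7022 \cdot 10^{-5}$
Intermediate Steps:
$B = 33$
$s{\left(u \right)} = 2 u \left(33 + u\right)$ ($s{\left(u \right)} = \left(u + u\right) \left(33 + u\right) = 2 u \left(33 + u\right)$)
$\frac{1}{-26527 + s{\left(\left(-7\right) 1 - 4 \right)}} = \frac{1}{-26527 + 2 \left(\left(-7\right) 1 - 4\right) \left(33 - 11\right)} = \frac{1}{-26527 + 2 \left(-7 - 4\right) \left(33 - 11\right)} = \frac{1}{-26527 + 2 \left(-11\right) \left(33 - 11\right)} = \frac{1}{-26527 + 2 \left(-11\right) 22} = \frac{1}{-26527 - 484} = \frac{1}{-27011} = - \frac{1}{27011}$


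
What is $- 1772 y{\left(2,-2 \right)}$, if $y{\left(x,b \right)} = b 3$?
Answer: $10632$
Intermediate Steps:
$y{\left(x,b \right)} = 3 b$
$- 1772 y{\left(2,-2 \right)} = - 1772 \cdot 3 \left(-2\right) = \left(-1772\right) \left(-6\right) = 10632$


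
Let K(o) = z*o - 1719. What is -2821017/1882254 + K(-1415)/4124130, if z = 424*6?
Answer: -511476085941/215629449695 ≈ -2.3720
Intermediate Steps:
z = 2544
K(o) = -1719 + 2544*o (K(o) = 2544*o - 1719 = -1719 + 2544*o)
-2821017/1882254 + K(-1415)/4124130 = -2821017/1882254 + (-1719 + 2544*(-1415))/4124130 = -2821017*1/1882254 + (-1719 - 3599760)*(1/4124130) = -940339/627418 - 3601479*1/4124130 = -940339/627418 - 1200493/1374710 = -511476085941/215629449695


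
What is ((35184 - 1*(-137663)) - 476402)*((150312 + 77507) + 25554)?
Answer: -76912641015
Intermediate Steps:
((35184 - 1*(-137663)) - 476402)*((150312 + 77507) + 25554) = ((35184 + 137663) - 476402)*(227819 + 25554) = (172847 - 476402)*253373 = -303555*253373 = -76912641015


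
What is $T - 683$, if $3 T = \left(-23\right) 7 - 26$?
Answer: $- \frac{2236}{3} \approx -745.33$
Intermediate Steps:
$T = - \frac{187}{3}$ ($T = \frac{\left(-23\right) 7 - 26}{3} = \frac{-161 - 26}{3} = \frac{1}{3} \left(-187\right) = - \frac{187}{3} \approx -62.333$)
$T - 683 = - \frac{187}{3} - 683 = - \frac{2236}{3}$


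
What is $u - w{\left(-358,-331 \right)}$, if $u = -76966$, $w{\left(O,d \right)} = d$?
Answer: $-76635$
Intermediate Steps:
$u - w{\left(-358,-331 \right)} = -76966 - -331 = -76966 + 331 = -76635$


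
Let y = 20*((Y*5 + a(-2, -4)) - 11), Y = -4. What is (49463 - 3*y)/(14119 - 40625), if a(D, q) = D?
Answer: -51443/26506 ≈ -1.9408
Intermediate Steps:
y = -660 (y = 20*((-4*5 - 2) - 11) = 20*((-20 - 2) - 11) = 20*(-22 - 11) = 20*(-33) = -660)
(49463 - 3*y)/(14119 - 40625) = (49463 - 3*(-660))/(14119 - 40625) = (49463 + 1980)/(-26506) = 51443*(-1/26506) = -51443/26506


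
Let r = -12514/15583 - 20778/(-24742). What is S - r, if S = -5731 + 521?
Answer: -1004376777623/192777293 ≈ -5210.0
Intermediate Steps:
S = -5210
r = 7081093/192777293 (r = -12514*1/15583 - 20778*(-1/24742) = -12514/15583 + 10389/12371 = 7081093/192777293 ≈ 0.036732)
S - r = -5210 - 1*7081093/192777293 = -5210 - 7081093/192777293 = -1004376777623/192777293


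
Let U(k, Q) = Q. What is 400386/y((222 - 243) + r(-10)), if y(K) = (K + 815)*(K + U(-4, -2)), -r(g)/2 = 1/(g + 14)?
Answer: -533848/24863 ≈ -21.472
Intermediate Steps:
r(g) = -2/(14 + g) (r(g) = -2/(g + 14) = -2/(14 + g))
y(K) = (-2 + K)*(815 + K) (y(K) = (K + 815)*(K - 2) = (815 + K)*(-2 + K) = (-2 + K)*(815 + K))
400386/y((222 - 243) + r(-10)) = 400386/(-1630 + ((222 - 243) - 2/(14 - 10))**2 + 813*((222 - 243) - 2/(14 - 10))) = 400386/(-1630 + (-21 - 2/4)**2 + 813*(-21 - 2/4)) = 400386/(-1630 + (-21 - 2*1/4)**2 + 813*(-21 - 2*1/4)) = 400386/(-1630 + (-21 - 1/2)**2 + 813*(-21 - 1/2)) = 400386/(-1630 + (-43/2)**2 + 813*(-43/2)) = 400386/(-1630 + 1849/4 - 34959/2) = 400386/(-74589/4) = 400386*(-4/74589) = -533848/24863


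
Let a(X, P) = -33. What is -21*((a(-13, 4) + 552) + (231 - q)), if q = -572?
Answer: -27762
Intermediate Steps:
-21*((a(-13, 4) + 552) + (231 - q)) = -21*((-33 + 552) + (231 - 1*(-572))) = -21*(519 + (231 + 572)) = -21*(519 + 803) = -21*1322 = -27762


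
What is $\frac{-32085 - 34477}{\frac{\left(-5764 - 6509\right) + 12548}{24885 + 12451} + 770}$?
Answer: $- \frac{2485158832}{28748995} \approx -86.443$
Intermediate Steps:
$\frac{-32085 - 34477}{\frac{\left(-5764 - 6509\right) + 12548}{24885 + 12451} + 770} = - \frac{66562}{\frac{-12273 + 12548}{37336} + 770} = - \frac{66562}{275 \cdot \frac{1}{37336} + 770} = - \frac{66562}{\frac{275}{37336} + 770} = - \frac{66562}{\frac{28748995}{37336}} = \left(-66562\right) \frac{37336}{28748995} = - \frac{2485158832}{28748995}$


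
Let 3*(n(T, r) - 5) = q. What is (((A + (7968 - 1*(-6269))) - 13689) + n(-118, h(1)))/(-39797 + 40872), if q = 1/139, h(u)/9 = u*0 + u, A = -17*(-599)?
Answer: 4476913/448275 ≈ 9.9870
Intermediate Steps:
A = 10183
h(u) = 9*u (h(u) = 9*(u*0 + u) = 9*(0 + u) = 9*u)
q = 1/139 ≈ 0.0071942
n(T, r) = 2086/417 (n(T, r) = 5 + (⅓)*(1/139) = 5 + 1/417 = 2086/417)
(((A + (7968 - 1*(-6269))) - 13689) + n(-118, h(1)))/(-39797 + 40872) = (((10183 + (7968 - 1*(-6269))) - 13689) + 2086/417)/(-39797 + 40872) = (((10183 + (7968 + 6269)) - 13689) + 2086/417)/1075 = (((10183 + 14237) - 13689) + 2086/417)*(1/1075) = ((24420 - 13689) + 2086/417)*(1/1075) = (10731 + 2086/417)*(1/1075) = (4476913/417)*(1/1075) = 4476913/448275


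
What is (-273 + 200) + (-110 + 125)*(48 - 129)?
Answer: -1288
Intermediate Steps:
(-273 + 200) + (-110 + 125)*(48 - 129) = -73 + 15*(-81) = -73 - 1215 = -1288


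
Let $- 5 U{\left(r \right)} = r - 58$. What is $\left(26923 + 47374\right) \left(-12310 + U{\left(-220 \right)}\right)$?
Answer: $- \frac{4552325784}{5} \approx -9.1047 \cdot 10^{8}$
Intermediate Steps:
$U{\left(r \right)} = \frac{58}{5} - \frac{r}{5}$ ($U{\left(r \right)} = - \frac{r - 58}{5} = - \frac{-58 + r}{5} = \frac{58}{5} - \frac{r}{5}$)
$\left(26923 + 47374\right) \left(-12310 + U{\left(-220 \right)}\right) = \left(26923 + 47374\right) \left(-12310 + \left(\frac{58}{5} - -44\right)\right) = 74297 \left(-12310 + \left(\frac{58}{5} + 44\right)\right) = 74297 \left(-12310 + \frac{278}{5}\right) = 74297 \left(- \frac{61272}{5}\right) = - \frac{4552325784}{5}$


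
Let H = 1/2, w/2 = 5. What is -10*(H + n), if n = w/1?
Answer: -105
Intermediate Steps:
w = 10 (w = 2*5 = 10)
n = 10 (n = 10/1 = 10*1 = 10)
H = ½ ≈ 0.50000
-10*(H + n) = -10*(½ + 10) = -10*21/2 = -105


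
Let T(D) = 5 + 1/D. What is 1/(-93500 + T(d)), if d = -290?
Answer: -290/27113551 ≈ -1.0696e-5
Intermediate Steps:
1/(-93500 + T(d)) = 1/(-93500 + (5 + 1/(-290))) = 1/(-93500 + (5 - 1/290)) = 1/(-93500 + 1449/290) = 1/(-27113551/290) = -290/27113551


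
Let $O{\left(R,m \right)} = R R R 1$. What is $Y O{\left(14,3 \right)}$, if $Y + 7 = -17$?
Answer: $-65856$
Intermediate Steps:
$Y = -24$ ($Y = -7 - 17 = -24$)
$O{\left(R,m \right)} = R^{3}$ ($O{\left(R,m \right)} = R R^{2} \cdot 1 = R^{3} \cdot 1 = R^{3}$)
$Y O{\left(14,3 \right)} = - 24 \cdot 14^{3} = \left(-24\right) 2744 = -65856$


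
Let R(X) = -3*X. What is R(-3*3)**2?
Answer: 729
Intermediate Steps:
R(-3*3)**2 = (-(-9)*3)**2 = (-3*(-9))**2 = 27**2 = 729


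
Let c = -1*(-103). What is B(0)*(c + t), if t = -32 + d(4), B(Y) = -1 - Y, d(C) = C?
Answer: -75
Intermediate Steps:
c = 103
t = -28 (t = -32 + 4 = -28)
B(0)*(c + t) = (-1 - 1*0)*(103 - 28) = (-1 + 0)*75 = -1*75 = -75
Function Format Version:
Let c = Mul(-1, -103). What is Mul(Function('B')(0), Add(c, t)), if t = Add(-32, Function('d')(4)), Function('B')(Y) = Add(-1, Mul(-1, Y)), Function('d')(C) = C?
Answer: -75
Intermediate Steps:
c = 103
t = -28 (t = Add(-32, 4) = -28)
Mul(Function('B')(0), Add(c, t)) = Mul(Add(-1, Mul(-1, 0)), Add(103, -28)) = Mul(Add(-1, 0), 75) = Mul(-1, 75) = -75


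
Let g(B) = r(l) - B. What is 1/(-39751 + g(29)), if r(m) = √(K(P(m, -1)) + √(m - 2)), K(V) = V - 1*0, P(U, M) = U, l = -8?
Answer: -1/(39780 - √(-8 + I*√10)) ≈ -2.5139e-5 - 1.8208e-9*I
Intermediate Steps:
K(V) = V (K(V) = V + 0 = V)
r(m) = √(m + √(-2 + m)) (r(m) = √(m + √(m - 2)) = √(m + √(-2 + m)))
g(B) = √(-8 + I*√10) - B (g(B) = √(-8 + √(-2 - 8)) - B = √(-8 + √(-10)) - B = √(-8 + I*√10) - B)
1/(-39751 + g(29)) = 1/(-39751 + (√(-8 + I*√10) - 1*29)) = 1/(-39751 + (√(-8 + I*√10) - 29)) = 1/(-39751 + (-29 + √(-8 + I*√10))) = 1/(-39780 + √(-8 + I*√10))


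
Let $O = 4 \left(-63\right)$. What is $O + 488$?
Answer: $236$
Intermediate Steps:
$O = -252$
$O + 488 = -252 + 488 = 236$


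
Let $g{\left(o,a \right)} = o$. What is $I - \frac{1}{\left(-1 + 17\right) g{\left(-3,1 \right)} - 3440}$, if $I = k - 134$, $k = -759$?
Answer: $- \frac{3114783}{3488} \approx -893.0$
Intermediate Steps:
$I = -893$ ($I = -759 - 134 = -893$)
$I - \frac{1}{\left(-1 + 17\right) g{\left(-3,1 \right)} - 3440} = -893 - \frac{1}{\left(-1 + 17\right) \left(-3\right) - 3440} = -893 - \frac{1}{16 \left(-3\right) - 3440} = -893 - \frac{1}{-48 - 3440} = -893 - \frac{1}{-3488} = -893 - - \frac{1}{3488} = -893 + \frac{1}{3488} = - \frac{3114783}{3488}$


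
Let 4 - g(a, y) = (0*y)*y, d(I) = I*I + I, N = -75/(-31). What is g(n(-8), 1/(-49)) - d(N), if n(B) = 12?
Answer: -4106/961 ≈ -4.2726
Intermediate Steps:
N = 75/31 (N = -75*(-1/31) = 75/31 ≈ 2.4194)
d(I) = I + I² (d(I) = I² + I = I + I²)
g(a, y) = 4 (g(a, y) = 4 - 0*y*y = 4 - 0*y = 4 - 1*0 = 4 + 0 = 4)
g(n(-8), 1/(-49)) - d(N) = 4 - 75*(1 + 75/31)/31 = 4 - 75*106/(31*31) = 4 - 1*7950/961 = 4 - 7950/961 = -4106/961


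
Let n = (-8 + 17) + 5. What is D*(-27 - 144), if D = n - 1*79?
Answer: 11115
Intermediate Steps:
n = 14 (n = 9 + 5 = 14)
D = -65 (D = 14 - 1*79 = 14 - 79 = -65)
D*(-27 - 144) = -65*(-27 - 144) = -65*(-171) = 11115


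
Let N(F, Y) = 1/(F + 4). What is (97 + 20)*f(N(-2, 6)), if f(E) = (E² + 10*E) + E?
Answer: 2691/4 ≈ 672.75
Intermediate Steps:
N(F, Y) = 1/(4 + F)
f(E) = E² + 11*E
(97 + 20)*f(N(-2, 6)) = (97 + 20)*((11 + 1/(4 - 2))/(4 - 2)) = 117*((11 + 1/2)/2) = 117*((11 + ½)/2) = 117*((½)*(23/2)) = 117*(23/4) = 2691/4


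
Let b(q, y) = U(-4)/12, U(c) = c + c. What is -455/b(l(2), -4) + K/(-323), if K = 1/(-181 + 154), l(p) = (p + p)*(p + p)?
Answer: 11904167/17442 ≈ 682.50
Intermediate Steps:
U(c) = 2*c
l(p) = 4*p² (l(p) = (2*p)*(2*p) = 4*p²)
b(q, y) = -⅔ (b(q, y) = (2*(-4))/12 = -8*1/12 = -⅔)
K = -1/27 (K = 1/(-27) = -1/27 ≈ -0.037037)
-455/b(l(2), -4) + K/(-323) = -455/(-⅔) - 1/27/(-323) = -455*(-3/2) - 1/27*(-1/323) = 1365/2 + 1/8721 = 11904167/17442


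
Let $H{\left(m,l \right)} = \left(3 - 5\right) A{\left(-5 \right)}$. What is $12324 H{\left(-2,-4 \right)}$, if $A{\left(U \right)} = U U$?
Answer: $-616200$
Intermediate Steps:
$A{\left(U \right)} = U^{2}$
$H{\left(m,l \right)} = -50$ ($H{\left(m,l \right)} = \left(3 - 5\right) \left(-5\right)^{2} = \left(-2\right) 25 = -50$)
$12324 H{\left(-2,-4 \right)} = 12324 \left(-50\right) = -616200$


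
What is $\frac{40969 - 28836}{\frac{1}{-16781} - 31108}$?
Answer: $- \frac{203603873}{522023349} \approx -0.39003$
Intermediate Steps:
$\frac{40969 - 28836}{\frac{1}{-16781} - 31108} = \frac{12133}{- \frac{1}{16781} - 31108} = \frac{12133}{- \frac{522023349}{16781}} = 12133 \left(- \frac{16781}{522023349}\right) = - \frac{203603873}{522023349}$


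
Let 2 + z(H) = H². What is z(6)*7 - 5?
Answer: 233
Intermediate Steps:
z(H) = -2 + H²
z(6)*7 - 5 = (-2 + 6²)*7 - 5 = (-2 + 36)*7 - 5 = 34*7 - 5 = 238 - 5 = 233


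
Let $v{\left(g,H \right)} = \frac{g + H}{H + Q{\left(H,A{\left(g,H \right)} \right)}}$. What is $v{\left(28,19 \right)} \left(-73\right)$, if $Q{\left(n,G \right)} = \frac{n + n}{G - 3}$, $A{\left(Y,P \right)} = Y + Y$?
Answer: $- \frac{181843}{1045} \approx -174.01$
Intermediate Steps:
$A{\left(Y,P \right)} = 2 Y$
$Q{\left(n,G \right)} = \frac{2 n}{-3 + G}$
$v{\left(g,H \right)} = \frac{H + g}{H + \frac{2 H}{-3 + 2 g}}$ ($v{\left(g,H \right)} = \frac{g + H}{H + \frac{2 H}{-3 + 2 g}} = \frac{H + g}{H + \frac{2 H}{-3 + 2 g}}$)
$v{\left(28,19 \right)} \left(-73\right) = \frac{\left(-3 + 2 \cdot 28\right) \left(19 + 28\right)}{19 \left(-1 + 2 \cdot 28\right)} \left(-73\right) = \frac{1}{19} \frac{1}{-1 + 56} \left(-3 + 56\right) 47 \left(-73\right) = \frac{1}{19} \cdot \frac{1}{55} \cdot 53 \cdot 47 \left(-73\right) = \frac{2491}{1045} \left(-73\right) = - \frac{181843}{1045}$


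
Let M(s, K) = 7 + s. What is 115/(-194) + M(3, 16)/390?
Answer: -4291/7566 ≈ -0.56714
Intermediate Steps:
115/(-194) + M(3, 16)/390 = 115/(-194) + (7 + 3)/390 = 115*(-1/194) + 10*(1/390) = -115/194 + 1/39 = -4291/7566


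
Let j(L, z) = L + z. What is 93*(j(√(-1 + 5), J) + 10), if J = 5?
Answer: 1581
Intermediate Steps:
93*(j(√(-1 + 5), J) + 10) = 93*((√(-1 + 5) + 5) + 10) = 93*((√4 + 5) + 10) = 93*((2 + 5) + 10) = 93*(7 + 10) = 93*17 = 1581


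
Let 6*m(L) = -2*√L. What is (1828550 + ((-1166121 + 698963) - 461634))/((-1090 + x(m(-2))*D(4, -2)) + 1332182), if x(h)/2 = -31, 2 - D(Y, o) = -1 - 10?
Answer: 449879/665143 ≈ 0.67636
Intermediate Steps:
D(Y, o) = 13 (D(Y, o) = 2 - (-1 - 10) = 2 - 1*(-11) = 2 + 11 = 13)
m(L) = -√L/3 (m(L) = (-2*√L)/6 = -√L/3)
x(h) = -62 (x(h) = 2*(-31) = -62)
(1828550 + ((-1166121 + 698963) - 461634))/((-1090 + x(m(-2))*D(4, -2)) + 1332182) = (1828550 + ((-1166121 + 698963) - 461634))/((-1090 - 62*13) + 1332182) = (1828550 + (-467158 - 461634))/((-1090 - 806) + 1332182) = (1828550 - 928792)/(-1896 + 1332182) = 899758/1330286 = 899758*(1/1330286) = 449879/665143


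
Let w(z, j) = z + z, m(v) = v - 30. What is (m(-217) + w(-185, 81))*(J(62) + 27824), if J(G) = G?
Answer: -17205662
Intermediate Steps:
m(v) = -30 + v
w(z, j) = 2*z
(m(-217) + w(-185, 81))*(J(62) + 27824) = ((-30 - 217) + 2*(-185))*(62 + 27824) = (-247 - 370)*27886 = -617*27886 = -17205662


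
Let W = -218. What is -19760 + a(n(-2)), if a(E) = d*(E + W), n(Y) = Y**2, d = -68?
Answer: -5208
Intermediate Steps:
a(E) = 14824 - 68*E (a(E) = -68*(E - 218) = -68*(-218 + E) = 14824 - 68*E)
-19760 + a(n(-2)) = -19760 + (14824 - 68*(-2)**2) = -19760 + (14824 - 68*4) = -19760 + (14824 - 272) = -19760 + 14552 = -5208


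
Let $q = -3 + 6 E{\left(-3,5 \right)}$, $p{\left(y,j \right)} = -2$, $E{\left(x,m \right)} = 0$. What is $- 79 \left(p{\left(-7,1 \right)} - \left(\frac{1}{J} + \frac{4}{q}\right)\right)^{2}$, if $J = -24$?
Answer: $- \frac{1975}{64} \approx -30.859$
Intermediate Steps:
$q = -3$ ($q = -3 + 6 \cdot 0 = -3 + 0 = -3$)
$- 79 \left(p{\left(-7,1 \right)} - \left(\frac{1}{J} + \frac{4}{q}\right)\right)^{2} = - 79 \left(-2 - \left(- \frac{1}{24} - \frac{4}{3}\right)\right)^{2} = - 79 \left(-2 - - \frac{11}{8}\right)^{2} = - 79 \left(-2 + \left(\frac{4}{3} + \frac{1}{24}\right)\right)^{2} = - 79 \left(-2 + \frac{11}{8}\right)^{2} = - 79 \left(- \frac{5}{8}\right)^{2} = \left(-79\right) \frac{25}{64} = - \frac{1975}{64}$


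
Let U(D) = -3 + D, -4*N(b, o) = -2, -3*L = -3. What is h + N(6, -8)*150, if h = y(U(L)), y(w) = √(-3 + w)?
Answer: 75 + I*√5 ≈ 75.0 + 2.2361*I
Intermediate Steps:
L = 1 (L = -⅓*(-3) = 1)
N(b, o) = ½ (N(b, o) = -¼*(-2) = ½)
h = I*√5 (h = √(-3 + (-3 + 1)) = √(-3 - 2) = √(-5) = I*√5 ≈ 2.2361*I)
h + N(6, -8)*150 = I*√5 + (½)*150 = I*√5 + 75 = 75 + I*√5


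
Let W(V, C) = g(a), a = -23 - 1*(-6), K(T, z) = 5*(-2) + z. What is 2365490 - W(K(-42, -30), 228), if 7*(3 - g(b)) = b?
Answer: 16558392/7 ≈ 2.3655e+6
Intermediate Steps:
K(T, z) = -10 + z
a = -17 (a = -23 + 6 = -17)
g(b) = 3 - b/7
W(V, C) = 38/7 (W(V, C) = 3 - 1/7*(-17) = 3 + 17/7 = 38/7)
2365490 - W(K(-42, -30), 228) = 2365490 - 1*38/7 = 2365490 - 38/7 = 16558392/7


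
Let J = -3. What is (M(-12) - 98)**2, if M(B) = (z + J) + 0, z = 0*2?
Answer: 10201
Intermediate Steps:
z = 0
M(B) = -3 (M(B) = (0 - 3) + 0 = -3 + 0 = -3)
(M(-12) - 98)**2 = (-3 - 98)**2 = (-101)**2 = 10201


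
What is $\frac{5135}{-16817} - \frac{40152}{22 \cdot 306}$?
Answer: $- \frac{59150417}{9434337} \approx -6.2697$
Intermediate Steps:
$\frac{5135}{-16817} - \frac{40152}{22 \cdot 306} = 5135 \left(- \frac{1}{16817}\right) - \frac{40152}{6732} = - \frac{5135}{16817} - \frac{3346}{561} = - \frac{59150417}{9434337}$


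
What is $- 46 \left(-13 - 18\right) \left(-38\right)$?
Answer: $-54188$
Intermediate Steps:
$- 46 \left(-13 - 18\right) \left(-38\right) = \left(-46\right) \left(-31\right) \left(-38\right) = 1426 \left(-38\right) = -54188$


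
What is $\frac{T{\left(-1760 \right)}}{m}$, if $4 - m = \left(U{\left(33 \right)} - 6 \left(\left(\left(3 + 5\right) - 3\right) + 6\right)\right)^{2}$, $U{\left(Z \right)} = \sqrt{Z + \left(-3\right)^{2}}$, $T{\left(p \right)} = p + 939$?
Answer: $\frac{1803737}{9287714} + \frac{27093 \sqrt{42}}{4643857} \approx 0.23202$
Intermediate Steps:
$T{\left(p \right)} = 939 + p$
$U{\left(Z \right)} = \sqrt{9 + Z}$ ($U{\left(Z \right)} = \sqrt{Z + 9} = \sqrt{9 + Z}$)
$m = 4 - \left(-66 + \sqrt{42}\right)^{2}$ ($m = 4 - \left(\sqrt{9 + 33} - 6 \left(\left(\left(3 + 5\right) - 3\right) + 6\right)\right)^{2} = 4 - \left(\sqrt{42} - 6 \left(\left(8 - 3\right) + 6\right)\right)^{2} = 4 - \left(\sqrt{42} - 6 \left(5 + 6\right)\right)^{2} = 4 - \left(\sqrt{42} - 66\right)^{2} = 4 - \left(-66 + \sqrt{42}\right)^{2} \approx -3538.5$)
$\frac{T{\left(-1760 \right)}}{m} = \frac{939 - 1760}{-4394 + 132 \sqrt{42}} = - \frac{821}{-4394 + 132 \sqrt{42}}$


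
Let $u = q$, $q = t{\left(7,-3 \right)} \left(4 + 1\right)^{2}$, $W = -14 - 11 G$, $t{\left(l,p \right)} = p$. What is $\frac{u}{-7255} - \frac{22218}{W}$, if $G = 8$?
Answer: $\frac{5373308}{24667} \approx 217.83$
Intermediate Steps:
$W = -102$ ($W = -14 - 88 = -102$)
$q = -75$ ($q = - 3 \left(4 + 1\right)^{2} = - 3 \cdot 5^{2} = \left(-3\right) 25 = -75$)
$u = -75$
$\frac{u}{-7255} - \frac{22218}{W} = - \frac{75}{-7255} - \frac{22218}{-102} = \left(-75\right) \left(- \frac{1}{7255}\right) - - \frac{3703}{17} = \frac{15}{1451} + \frac{3703}{17} = \frac{5373308}{24667}$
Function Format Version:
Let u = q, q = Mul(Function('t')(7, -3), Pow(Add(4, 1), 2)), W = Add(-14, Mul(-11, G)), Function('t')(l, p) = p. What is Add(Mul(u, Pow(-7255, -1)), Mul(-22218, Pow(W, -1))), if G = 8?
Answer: Rational(5373308, 24667) ≈ 217.83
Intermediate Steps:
W = -102 (W = Add(-14, Mul(-11, 8)) = Add(-14, -88) = -102)
q = -75 (q = Mul(-3, Pow(Add(4, 1), 2)) = Mul(-3, Pow(5, 2)) = Mul(-3, 25) = -75)
u = -75
Add(Mul(u, Pow(-7255, -1)), Mul(-22218, Pow(W, -1))) = Add(Mul(-75, Pow(-7255, -1)), Mul(-22218, Pow(-102, -1))) = Add(Mul(-75, Rational(-1, 7255)), Mul(-22218, Rational(-1, 102))) = Add(Rational(15, 1451), Rational(3703, 17)) = Rational(5373308, 24667)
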